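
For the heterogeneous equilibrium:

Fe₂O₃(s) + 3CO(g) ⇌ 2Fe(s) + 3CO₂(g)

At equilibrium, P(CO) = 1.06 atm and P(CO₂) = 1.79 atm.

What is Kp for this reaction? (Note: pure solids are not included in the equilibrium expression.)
K_p = 4.816

Solids (Fe₂O₃, Fe) are excluded.
Kp = P(CO₂)³/P(CO)³ = (1.79)³/(1.06)³ = 5.735/1.191 = 4.816.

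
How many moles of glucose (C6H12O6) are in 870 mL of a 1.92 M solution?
Moles = Molarity × Volume (L)
Moles = 1.92 M × 0.87 L = 1.67 mol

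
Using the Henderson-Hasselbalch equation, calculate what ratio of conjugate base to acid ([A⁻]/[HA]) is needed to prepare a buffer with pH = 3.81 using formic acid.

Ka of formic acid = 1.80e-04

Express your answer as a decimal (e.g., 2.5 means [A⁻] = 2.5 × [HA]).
[A⁻]/[HA] = 1.162

pKa = −log(1.80e-04) = 3.7447. pH = pKa + log([A⁻]/[HA]). 3.81 = 3.7447 + log(ratio). log(ratio) = 3.81 − 3.7447 = 0.0653. ratio = 10^(0.0653) = 1.162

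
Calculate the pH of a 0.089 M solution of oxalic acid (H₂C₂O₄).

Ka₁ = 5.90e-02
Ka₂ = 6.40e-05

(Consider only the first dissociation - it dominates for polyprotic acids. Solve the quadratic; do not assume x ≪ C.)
pH = 1.31

x² + Ka₁·x − Ka₁·C = 0 with Ka₁ = 5.90e-02, C = 0.089.
x = (−Ka₁ + √(Ka₁² + 4·Ka₁·C))/2 = 4.8738e-02 M, so pH = 1.31.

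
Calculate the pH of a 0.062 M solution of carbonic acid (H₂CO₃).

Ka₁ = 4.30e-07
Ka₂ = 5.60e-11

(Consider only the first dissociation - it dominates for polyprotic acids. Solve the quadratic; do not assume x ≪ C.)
pH = 3.79

x² + Ka₁·x − Ka₁·C = 0 with Ka₁ = 4.30e-07, C = 0.062.
x = (−Ka₁ + √(Ka₁² + 4·Ka₁·C))/2 = 1.6306e-04 M, so pH = 3.79.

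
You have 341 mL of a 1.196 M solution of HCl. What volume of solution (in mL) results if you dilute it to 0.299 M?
Using M₁V₁ = M₂V₂:
1.196 × 341 = 0.299 × V₂
V₂ = (1.196 × 341) / 0.299 = 1364 mL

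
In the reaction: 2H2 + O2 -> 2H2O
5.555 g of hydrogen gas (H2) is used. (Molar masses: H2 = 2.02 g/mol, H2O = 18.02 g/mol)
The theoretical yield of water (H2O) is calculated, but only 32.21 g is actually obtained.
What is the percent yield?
Moles of H2 = 5.555 g ÷ 2.02 g/mol = 2.75 mol
Mole ratio: 2 mol H2O / 2 mol H2
Moles of H2O = 2.75 × (2/2) = 2.75 mol
Theoretical yield = 2.75 mol × 18.02 g/mol = 49.555 g
Actual yield = 32.21 g
Percent yield = (32.21 / 49.555) × 100% = 65.0%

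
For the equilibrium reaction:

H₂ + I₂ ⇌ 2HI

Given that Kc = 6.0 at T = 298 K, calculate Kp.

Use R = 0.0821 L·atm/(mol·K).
K_p = 6.0000

Δn = (moles gaseous products) − (moles gaseous reactants) = 0
T = 298 K; RT = 0.0821 × 298 = 24.4658
Kp = Kc·(RT)^Δn = 6.0 × (24.4658)^0 = 6.0 × 1 = 6.0000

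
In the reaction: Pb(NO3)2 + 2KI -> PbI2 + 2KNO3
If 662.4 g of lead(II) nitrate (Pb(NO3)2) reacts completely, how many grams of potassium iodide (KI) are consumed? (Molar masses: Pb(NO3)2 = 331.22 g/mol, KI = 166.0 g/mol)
Moles of Pb(NO3)2 = 662.4 g ÷ 331.22 g/mol = 1.99988 mol
Mole ratio: 2 mol KI / 1 mol Pb(NO3)2
Moles of KI = 1.99988 × (2/1) = 3.99976 mol
Mass of KI = 3.99976 mol × 166.0 g/mol = 664 g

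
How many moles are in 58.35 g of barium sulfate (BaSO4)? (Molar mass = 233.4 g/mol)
Moles = 58.35 g ÷ 233.4 g/mol = 0.25 mol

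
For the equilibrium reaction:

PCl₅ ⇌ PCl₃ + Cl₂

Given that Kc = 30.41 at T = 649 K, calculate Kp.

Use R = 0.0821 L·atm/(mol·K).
K_p = 1.62e+03

Δn = (moles gaseous products) − (moles gaseous reactants) = 1
T = 649 K; RT = 0.0821 × 649 = 53.2829
Kp = Kc·(RT)^Δn = 30.41 × (53.2829)^1 = 30.41 × 53.2829 = 1.62e+03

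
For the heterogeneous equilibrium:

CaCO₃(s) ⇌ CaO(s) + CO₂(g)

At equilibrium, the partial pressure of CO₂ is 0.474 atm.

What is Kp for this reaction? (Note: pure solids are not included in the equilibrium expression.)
K_p = 0.474

Solids (CaCO₃, CaO) have activity 1 and are excluded.
Kp = P(CO₂) = 0.474.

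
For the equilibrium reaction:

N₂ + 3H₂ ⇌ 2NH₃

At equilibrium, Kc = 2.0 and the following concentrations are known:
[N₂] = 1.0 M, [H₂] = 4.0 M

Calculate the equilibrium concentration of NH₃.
[NH₃] = 11.3137 M

Kc = ([NH₃]^2) / ([N₂] × [H₂]^3) = 2.0
[NH₃]^2 = Kc · (reactant terms)/(other product terms) = 2.0 · 64 / 1 = 128
[NH₃] = (128)^(1/2) = 11.3137 M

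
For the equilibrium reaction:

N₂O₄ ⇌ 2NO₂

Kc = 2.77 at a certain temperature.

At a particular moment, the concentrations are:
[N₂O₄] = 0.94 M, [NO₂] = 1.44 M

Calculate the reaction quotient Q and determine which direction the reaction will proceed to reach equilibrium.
Q = 2.206, Q < K, reaction proceeds forward (toward products)

Q = ([NO₂]^2) / ([N₂O₄])
  = ((1.44)^2) / ((0.94)) = 2.0736/0.94 = 2.206
Since Q = 2.206 < Kc = 2.77, the reaction proceeds forward (toward products) to reach equilibrium.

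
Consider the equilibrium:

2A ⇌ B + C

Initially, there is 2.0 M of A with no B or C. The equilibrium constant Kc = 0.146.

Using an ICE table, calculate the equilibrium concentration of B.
[B] = 0.433 M

ICE: [A] = 2.0 − 2x, [B] = [C] = x.
Kc = x²/(2.0 − 2x)² = 0.146 ⇒ √Kc = x/(2.0 − 2x).
x = √0.146·2.0/(1 + 2√0.146) = 0.3821·2.0/1.7642 = 0.43317.
[B] = x = 0.433 M.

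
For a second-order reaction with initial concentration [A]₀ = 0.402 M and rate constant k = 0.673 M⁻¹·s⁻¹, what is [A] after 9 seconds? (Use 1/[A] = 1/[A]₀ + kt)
0.1170 M

1/[A] = 1/[A]₀ + k·t = 1/0.402 + (0.673)·(9) = 2.4876 + 6.0570 = 8.5446
[A] = 1/8.5446 = 0.1170 M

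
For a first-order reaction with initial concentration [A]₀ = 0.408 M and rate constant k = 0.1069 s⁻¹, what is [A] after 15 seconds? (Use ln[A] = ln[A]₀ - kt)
0.0821 M

ln[A] = ln[A]₀ - k·t = ln(0.408) - (0.1069)·(15) = -0.8965 - 1.6035 = -2.5000
[A] = e^(-2.5000) = 0.0821 M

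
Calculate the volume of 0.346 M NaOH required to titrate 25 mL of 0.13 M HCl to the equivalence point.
V_{base} = 9.4 mL

At equivalence: moles acid = moles base.
moles HCl = 0.13 M × 0.025 L = 0.00325 mol
V_NaOH = 0.00325 mol ÷ 0.346 M = 0.009393 L = 9.4 mL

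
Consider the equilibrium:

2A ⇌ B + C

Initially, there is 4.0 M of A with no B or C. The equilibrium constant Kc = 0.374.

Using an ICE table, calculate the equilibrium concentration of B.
[B] = 1.100 M

ICE: [A] = 4.0 − 2x, [B] = [C] = x.
Kc = x²/(4.0 − 2x)² = 0.374 ⇒ √Kc = x/(4.0 − 2x).
x = √0.374·4.0/(1 + 2√0.374) = 0.61156·4.0/2.2231 = 1.1004.
[B] = x = 1.100 M.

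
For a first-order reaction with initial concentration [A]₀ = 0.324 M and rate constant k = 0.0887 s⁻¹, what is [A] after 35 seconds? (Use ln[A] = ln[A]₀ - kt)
0.0145 M

ln[A] = ln[A]₀ - k·t = ln(0.324) - (0.0887)·(35) = -1.1270 - 3.1045 = -4.2315
[A] = e^(-4.2315) = 0.0145 M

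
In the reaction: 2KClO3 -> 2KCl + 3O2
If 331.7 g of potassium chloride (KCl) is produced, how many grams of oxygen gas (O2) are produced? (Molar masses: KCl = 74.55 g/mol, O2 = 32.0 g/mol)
Moles of KCl = 331.7 g ÷ 74.55 g/mol = 4.44936 mol
Mole ratio: 3 mol O2 / 2 mol KCl
Moles of O2 = 4.44936 × (3/2) = 6.67404 mol
Mass of O2 = 6.67404 mol × 32.0 g/mol = 213.6 g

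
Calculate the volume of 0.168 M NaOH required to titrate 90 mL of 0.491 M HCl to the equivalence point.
V_{base} = 263.0 mL

At equivalence: moles acid = moles base.
moles HCl = 0.491 M × 0.09 L = 0.04419 mol
V_NaOH = 0.04419 mol ÷ 0.168 M = 0.263 L = 263.0 mL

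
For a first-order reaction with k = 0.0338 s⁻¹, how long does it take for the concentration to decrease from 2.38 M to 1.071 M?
23.62 s

From ln[A] = ln[A]₀ - k·t: t = ln([A]₀/[A])/k = ln(2.38/1.071)/0.0338 = ln(2.2222)/0.0338 = 0.7985/0.0338 = 23.62 s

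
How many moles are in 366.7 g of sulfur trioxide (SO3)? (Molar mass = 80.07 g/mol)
Moles = 366.7 g ÷ 80.07 g/mol = 4.58 mol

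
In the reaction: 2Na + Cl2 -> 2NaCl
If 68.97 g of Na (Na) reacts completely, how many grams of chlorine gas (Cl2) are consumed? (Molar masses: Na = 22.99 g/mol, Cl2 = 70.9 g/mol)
Moles of Na = 68.97 g ÷ 22.99 g/mol = 3 mol
Mole ratio: 1 mol Cl2 / 2 mol Na
Moles of Cl2 = 3 × (1/2) = 1.5 mol
Mass of Cl2 = 1.5 mol × 70.9 g/mol = 106.4 g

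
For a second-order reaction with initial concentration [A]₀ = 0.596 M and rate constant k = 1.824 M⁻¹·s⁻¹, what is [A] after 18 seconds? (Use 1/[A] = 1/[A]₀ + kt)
0.0290 M

1/[A] = 1/[A]₀ + k·t = 1/0.596 + (1.824)·(18) = 1.6779 + 32.8320 = 34.5099
[A] = 1/34.5099 = 0.0290 M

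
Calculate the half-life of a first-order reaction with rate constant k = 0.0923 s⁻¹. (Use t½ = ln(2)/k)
7.51 s

t½ = ln(2)/k = 0.6931/0.0923 = 7.51 s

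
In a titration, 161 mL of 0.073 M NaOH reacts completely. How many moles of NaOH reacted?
Moles = Molarity × Volume (L)
Moles = 0.073 M × 0.161 L = 0.01175 mol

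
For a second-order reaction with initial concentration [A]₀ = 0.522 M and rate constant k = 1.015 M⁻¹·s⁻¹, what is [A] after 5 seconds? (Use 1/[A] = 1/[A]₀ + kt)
0.1430 M

1/[A] = 1/[A]₀ + k·t = 1/0.522 + (1.015)·(5) = 1.9157 + 5.0750 = 6.9907
[A] = 1/6.9907 = 0.1430 M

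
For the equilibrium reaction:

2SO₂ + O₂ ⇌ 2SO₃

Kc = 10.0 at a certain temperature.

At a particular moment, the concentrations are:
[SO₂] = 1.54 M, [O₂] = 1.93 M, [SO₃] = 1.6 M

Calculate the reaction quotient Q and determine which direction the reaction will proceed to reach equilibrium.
Q = 0.559, Q < K, reaction proceeds forward (toward products)

Q = ([SO₃]^2) / ([SO₂]^2 × [O₂])
  = ((1.6)^2) / ((1.54)^2·(1.93)) = 2.56/4.5772 = 0.5593
Since Q = 0.5593 < Kc = 10.0, the reaction proceeds forward (toward products) to reach equilibrium.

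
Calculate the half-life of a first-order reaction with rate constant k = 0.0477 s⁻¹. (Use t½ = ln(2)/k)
14.53 s

t½ = ln(2)/k = 0.6931/0.0477 = 14.53 s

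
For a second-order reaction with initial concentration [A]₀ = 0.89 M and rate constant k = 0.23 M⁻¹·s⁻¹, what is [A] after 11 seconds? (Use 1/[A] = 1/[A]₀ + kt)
0.2737 M

1/[A] = 1/[A]₀ + k·t = 1/0.89 + (0.23)·(11) = 1.1236 + 2.5300 = 3.6536
[A] = 1/3.6536 = 0.2737 M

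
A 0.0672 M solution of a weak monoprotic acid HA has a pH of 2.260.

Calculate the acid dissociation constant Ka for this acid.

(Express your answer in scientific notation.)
K_a = 4.89e-04

[H⁺] = 10^(−pH) = 10^(−2.260) = 5.495e-03 M. For HA ⇌ H⁺ + A⁻, Ka = x²/(C − x) = (5.495e-03)²/(0.0672 − 5.495e-03) = 4.89e-04.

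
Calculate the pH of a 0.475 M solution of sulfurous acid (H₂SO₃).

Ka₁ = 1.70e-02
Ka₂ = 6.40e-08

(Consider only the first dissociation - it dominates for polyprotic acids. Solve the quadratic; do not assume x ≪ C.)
pH = 1.09

x² + Ka₁·x − Ka₁·C = 0 with Ka₁ = 1.70e-02, C = 0.475.
x = (−Ka₁ + √(Ka₁² + 4·Ka₁·C))/2 = 8.1762e-02 M, so pH = 1.09.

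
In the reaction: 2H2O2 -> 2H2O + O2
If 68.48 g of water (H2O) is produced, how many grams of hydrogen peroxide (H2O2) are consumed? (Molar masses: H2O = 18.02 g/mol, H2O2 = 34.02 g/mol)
Moles of H2O = 68.48 g ÷ 18.02 g/mol = 3.80022 mol
Mole ratio: 2 mol H2O2 / 2 mol H2O
Moles of H2O2 = 3.80022 × (2/2) = 3.80022 mol
Mass of H2O2 = 3.80022 mol × 34.02 g/mol = 129.3 g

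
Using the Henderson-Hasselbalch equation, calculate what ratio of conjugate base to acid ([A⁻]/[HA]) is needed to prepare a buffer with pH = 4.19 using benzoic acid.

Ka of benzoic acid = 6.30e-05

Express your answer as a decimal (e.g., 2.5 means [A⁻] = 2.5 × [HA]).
[A⁻]/[HA] = 0.976

pKa = −log(6.30e-05) = 4.2007. pH = pKa + log([A⁻]/[HA]). 4.19 = 4.2007 + log(ratio). log(ratio) = 4.19 − 4.2007 = -0.0107. ratio = 10^(-0.0107) = 0.976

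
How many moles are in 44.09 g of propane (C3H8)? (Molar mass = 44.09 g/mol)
Moles = 44.09 g ÷ 44.09 g/mol = 1 mol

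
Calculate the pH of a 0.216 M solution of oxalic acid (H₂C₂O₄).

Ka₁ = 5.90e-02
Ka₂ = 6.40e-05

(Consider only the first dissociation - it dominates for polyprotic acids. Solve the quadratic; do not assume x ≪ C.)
pH = 1.06

x² + Ka₁·x − Ka₁·C = 0 with Ka₁ = 5.90e-02, C = 0.216.
x = (−Ka₁ + √(Ka₁² + 4·Ka₁·C))/2 = 8.7180e-02 M, so pH = 1.06.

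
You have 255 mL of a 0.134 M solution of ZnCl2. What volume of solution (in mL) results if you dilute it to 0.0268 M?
Using M₁V₁ = M₂V₂:
0.134 × 255 = 0.0268 × V₂
V₂ = (0.134 × 255) / 0.0268 = 1275 mL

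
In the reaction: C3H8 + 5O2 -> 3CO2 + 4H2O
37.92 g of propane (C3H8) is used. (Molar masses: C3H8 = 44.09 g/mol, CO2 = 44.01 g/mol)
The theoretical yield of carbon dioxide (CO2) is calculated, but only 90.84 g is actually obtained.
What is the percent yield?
Moles of C3H8 = 37.92 g ÷ 44.09 g/mol = 0.860059 mol
Mole ratio: 3 mol CO2 / 1 mol C3H8
Moles of CO2 = 0.860059 × (3/1) = 2.58018 mol
Theoretical yield = 2.58018 mol × 44.01 g/mol = 113.55 g
Actual yield = 90.84 g
Percent yield = (90.84 / 113.55) × 100% = 80.0%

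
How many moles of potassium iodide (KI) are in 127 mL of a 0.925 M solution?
Moles = Molarity × Volume (L)
Moles = 0.925 M × 0.127 L = 0.1175 mol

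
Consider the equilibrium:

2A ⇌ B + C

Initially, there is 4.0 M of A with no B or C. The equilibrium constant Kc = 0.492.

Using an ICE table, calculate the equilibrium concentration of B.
[B] = 1.168 M

ICE: [A] = 4.0 − 2x, [B] = [C] = x.
Kc = x²/(4.0 − 2x)² = 0.492 ⇒ √Kc = x/(4.0 − 2x).
x = √0.492·4.0/(1 + 2√0.492) = 0.70143·4.0/2.4029 = 1.1677.
[B] = x = 1.168 M.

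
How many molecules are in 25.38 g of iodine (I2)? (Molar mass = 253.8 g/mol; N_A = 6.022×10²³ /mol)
Moles = 25.38 g ÷ 253.8 g/mol = 0.1 mol
Molecules = 0.1 mol × 6.022×10²³ /mol = 6.022e+22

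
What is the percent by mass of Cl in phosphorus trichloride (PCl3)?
Mass of Cl in formula = 35.45 × 3 = 106.35 g/mol
Molar mass = 137.32 g/mol
% Cl = (106.35/137.32) × 100% = 77.45%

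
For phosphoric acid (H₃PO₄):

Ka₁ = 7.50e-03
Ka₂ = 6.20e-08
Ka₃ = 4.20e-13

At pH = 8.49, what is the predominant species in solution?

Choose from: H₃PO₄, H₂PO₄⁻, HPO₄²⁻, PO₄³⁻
HPO₄²⁻

pKa1 = 2.12, pKa2 = 7.21, pKa3 = 12.38. Each pKa is the crossover between adjacent species; pH = 8.49 lies in the region where HPO₄²⁻ predominates.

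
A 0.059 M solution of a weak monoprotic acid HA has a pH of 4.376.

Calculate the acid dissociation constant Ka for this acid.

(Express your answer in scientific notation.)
K_a = 3.00e-08

[H⁺] = 10^(−pH) = 10^(−4.376) = 4.207e-05 M. For HA ⇌ H⁺ + A⁻, Ka = x²/(C − x) = (4.207e-05)²/(0.059 − 4.207e-05) = 3.00e-08.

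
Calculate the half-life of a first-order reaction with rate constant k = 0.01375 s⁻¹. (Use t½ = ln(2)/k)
50.41 s

t½ = ln(2)/k = 0.6931/0.01375 = 50.41 s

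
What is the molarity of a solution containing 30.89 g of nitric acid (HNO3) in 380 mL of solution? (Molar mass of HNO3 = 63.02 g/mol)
Moles of HNO3 = 30.89 g ÷ 63.02 g/mol = 0.490162 mol
Volume = 380 mL = 0.38 L
Molarity = 0.490162 mol ÷ 0.38 L = 1.29 M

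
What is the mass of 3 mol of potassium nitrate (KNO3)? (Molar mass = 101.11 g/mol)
Mass = 3 mol × 101.11 g/mol = 303.3 g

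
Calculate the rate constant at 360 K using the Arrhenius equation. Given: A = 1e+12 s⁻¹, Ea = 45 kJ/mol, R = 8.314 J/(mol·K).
2.95e+05 s⁻¹

k = A·exp(-Ea/(R·T)) = 1e+12·exp(-45000/(8.314·360)) = 1e+12·exp(-15.0349) = 1e+12·2.9542e-07 = 2.95e+05 s⁻¹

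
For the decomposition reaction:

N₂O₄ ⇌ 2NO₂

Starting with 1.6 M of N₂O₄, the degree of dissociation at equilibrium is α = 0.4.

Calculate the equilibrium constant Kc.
K_c = 1.7067

x = α·[A]₀ = 0.4 × 1.6 = 0.64 M dissociated.
At eq: [N₂O₄] = 1.6 − 0.64 = 0.96 M; [NO₂] = 2x = 1.28 M.
Kc = [NO₂]²/[N₂O₄] = (1.28)²/0.96 = 1.707.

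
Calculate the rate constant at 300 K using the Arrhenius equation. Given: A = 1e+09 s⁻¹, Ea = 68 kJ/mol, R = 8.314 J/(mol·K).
1.44e-03 s⁻¹

k = A·exp(-Ea/(R·T)) = 1e+09·exp(-68000/(8.314·300)) = 1e+09·exp(-27.2633) = 1e+09·1.4445e-12 = 1.44e-03 s⁻¹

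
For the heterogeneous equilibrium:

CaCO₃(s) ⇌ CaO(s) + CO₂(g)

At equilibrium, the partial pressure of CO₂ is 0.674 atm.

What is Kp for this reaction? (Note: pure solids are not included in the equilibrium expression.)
K_p = 0.674

Solids (CaCO₃, CaO) have activity 1 and are excluded.
Kp = P(CO₂) = 0.674.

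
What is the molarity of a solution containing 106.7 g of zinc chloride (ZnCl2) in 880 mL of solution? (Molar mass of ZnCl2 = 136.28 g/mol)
Moles of ZnCl2 = 106.7 g ÷ 136.28 g/mol = 0.782947 mol
Volume = 880 mL = 0.88 L
Molarity = 0.782947 mol ÷ 0.88 L = 0.8897 M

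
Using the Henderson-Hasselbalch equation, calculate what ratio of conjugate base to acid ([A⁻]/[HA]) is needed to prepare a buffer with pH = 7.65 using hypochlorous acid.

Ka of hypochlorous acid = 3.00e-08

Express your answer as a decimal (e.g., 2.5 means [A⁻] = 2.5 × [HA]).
[A⁻]/[HA] = 1.340

pKa = −log(3.00e-08) = 7.5229. pH = pKa + log([A⁻]/[HA]). 7.65 = 7.5229 + log(ratio). log(ratio) = 7.65 − 7.5229 = 0.1271. ratio = 10^(0.1271) = 1.340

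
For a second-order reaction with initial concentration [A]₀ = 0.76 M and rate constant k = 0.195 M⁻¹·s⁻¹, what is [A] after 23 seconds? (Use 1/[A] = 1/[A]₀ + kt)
0.1724 M

1/[A] = 1/[A]₀ + k·t = 1/0.76 + (0.195)·(23) = 1.3158 + 4.4850 = 5.8008
[A] = 1/5.8008 = 0.1724 M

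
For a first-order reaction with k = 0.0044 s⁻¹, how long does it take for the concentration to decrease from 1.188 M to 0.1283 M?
505.83 s

From ln[A] = ln[A]₀ - k·t: t = ln([A]₀/[A])/k = ln(1.188/0.1283)/0.0044 = ln(9.2595)/0.0044 = 2.2257/0.0044 = 505.83 s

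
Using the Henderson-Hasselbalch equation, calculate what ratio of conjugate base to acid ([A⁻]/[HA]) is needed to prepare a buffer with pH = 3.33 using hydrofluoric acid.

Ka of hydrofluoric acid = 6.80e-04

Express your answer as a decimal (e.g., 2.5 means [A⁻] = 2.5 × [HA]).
[A⁻]/[HA] = 1.454

pKa = −log(6.80e-04) = 3.1675. pH = pKa + log([A⁻]/[HA]). 3.33 = 3.1675 + log(ratio). log(ratio) = 3.33 − 3.1675 = 0.1625. ratio = 10^(0.1625) = 1.454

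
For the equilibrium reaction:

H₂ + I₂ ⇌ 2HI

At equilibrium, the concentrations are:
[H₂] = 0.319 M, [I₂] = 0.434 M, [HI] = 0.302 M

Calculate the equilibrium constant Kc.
K_c = 0.6588

Kc = ([HI]^2) / ([H₂] × [I₂])
   = ((0.302)^2) / ((0.319)·(0.434))
   = 0.091204 / 0.13845 = 0.6588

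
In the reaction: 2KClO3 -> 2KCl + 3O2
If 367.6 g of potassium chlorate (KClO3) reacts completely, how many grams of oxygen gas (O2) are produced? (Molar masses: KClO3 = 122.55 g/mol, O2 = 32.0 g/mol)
Moles of KClO3 = 367.6 g ÷ 122.55 g/mol = 2.99959 mol
Mole ratio: 3 mol O2 / 2 mol KClO3
Moles of O2 = 2.99959 × (3/2) = 4.49939 mol
Mass of O2 = 4.49939 mol × 32.0 g/mol = 144 g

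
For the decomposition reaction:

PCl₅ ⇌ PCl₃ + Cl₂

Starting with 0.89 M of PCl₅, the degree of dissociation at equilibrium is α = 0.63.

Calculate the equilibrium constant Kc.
K_c = 0.9547

x = α·[A]₀ = 0.63 × 0.89 = 0.5607 M dissociated.
At eq: [PCl₅] = 0.89 − 0.5607 = 0.3293 M; [PCl₃] = [Cl₂] = x = 0.5607 M.
Kc = [PCl₃][Cl₂]/[PCl₅] = (0.5607)²/0.3293 = 0.9547.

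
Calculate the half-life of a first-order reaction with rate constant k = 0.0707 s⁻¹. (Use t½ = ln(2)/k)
9.80 s

t½ = ln(2)/k = 0.6931/0.0707 = 9.80 s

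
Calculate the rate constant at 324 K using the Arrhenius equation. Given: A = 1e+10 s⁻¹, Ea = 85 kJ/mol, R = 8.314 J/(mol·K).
1.98e-04 s⁻¹

k = A·exp(-Ea/(R·T)) = 1e+10·exp(-85000/(8.314·324)) = 1e+10·exp(-31.5547) = 1e+10·1.9768e-14 = 1.98e-04 s⁻¹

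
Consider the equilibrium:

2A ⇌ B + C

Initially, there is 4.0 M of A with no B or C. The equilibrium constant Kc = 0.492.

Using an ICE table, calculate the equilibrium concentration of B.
[B] = 1.168 M

ICE: [A] = 4.0 − 2x, [B] = [C] = x.
Kc = x²/(4.0 − 2x)² = 0.492 ⇒ √Kc = x/(4.0 − 2x).
x = √0.492·4.0/(1 + 2√0.492) = 0.70143·4.0/2.4029 = 1.1677.
[B] = x = 1.168 M.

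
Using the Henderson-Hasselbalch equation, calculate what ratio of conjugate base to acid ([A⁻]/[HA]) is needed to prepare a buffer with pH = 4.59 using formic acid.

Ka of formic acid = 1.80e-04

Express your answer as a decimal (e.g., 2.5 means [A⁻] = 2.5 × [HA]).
[A⁻]/[HA] = 7.003

pKa = −log(1.80e-04) = 3.7447. pH = pKa + log([A⁻]/[HA]). 4.59 = 3.7447 + log(ratio). log(ratio) = 4.59 − 3.7447 = 0.8453. ratio = 10^(0.8453) = 7.003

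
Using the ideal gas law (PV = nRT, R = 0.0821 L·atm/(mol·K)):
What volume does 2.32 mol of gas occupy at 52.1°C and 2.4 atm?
T = 52.1°C + 273.15 = 325.25 K
V = nRT/P = (2.32 × 0.0821 × 325.25) / 2.4
V = 25.81 L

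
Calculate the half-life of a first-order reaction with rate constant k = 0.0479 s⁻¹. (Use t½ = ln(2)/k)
14.47 s

t½ = ln(2)/k = 0.6931/0.0479 = 14.47 s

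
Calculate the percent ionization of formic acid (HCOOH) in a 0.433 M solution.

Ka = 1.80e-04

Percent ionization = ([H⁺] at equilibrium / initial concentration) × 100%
Percent ionization = 2.02%

Let x = [H⁺]. Ka = x²/(C - x) ⇒ x² + (1.80e-04)x - (1.80e-04)(0.433) = 0. x = 8.7388e-03. Percent = (8.7388e-03/0.433) × 100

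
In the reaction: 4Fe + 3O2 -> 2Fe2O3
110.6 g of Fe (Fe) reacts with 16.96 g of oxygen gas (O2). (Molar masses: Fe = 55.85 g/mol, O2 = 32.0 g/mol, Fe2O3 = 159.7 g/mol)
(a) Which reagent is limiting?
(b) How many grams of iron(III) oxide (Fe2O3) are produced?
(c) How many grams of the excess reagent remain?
(a) O2, (b) 56.43 g, (c) 71.13 g

Moles of Fe = 110.6 g ÷ 55.85 g/mol = 1.9803 mol
Moles of O2 = 16.96 g ÷ 32.0 g/mol = 0.53 mol
Moles ÷ coefficient: Fe: 1.9803/4 = 0.4951, O2: 0.53/3 = 0.1767
(a) O2 has the smaller value, so O2 is the limiting reagent.
(b) Moles of Fe2O3 = 0.53 mol O2 × (2/3) = 0.353333 mol; mass = 0.353333 mol × 159.7 g/mol = 56.43 g
(c) Fe consumed = 0.53 × (4/3) = 0.706667 mol; remaining = 1.9803 − 0.706667 = 1.27364 mol; mass = 1.27364 mol × 55.85 g/mol = 71.13 g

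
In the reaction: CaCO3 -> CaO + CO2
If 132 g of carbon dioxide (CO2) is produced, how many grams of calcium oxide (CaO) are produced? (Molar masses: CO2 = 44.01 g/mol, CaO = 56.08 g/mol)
Moles of CO2 = 132 g ÷ 44.01 g/mol = 2.99932 mol
Mole ratio: 1 mol CaO / 1 mol CO2
Moles of CaO = 2.99932 × (1/1) = 2.99932 mol
Mass of CaO = 2.99932 mol × 56.08 g/mol = 168.2 g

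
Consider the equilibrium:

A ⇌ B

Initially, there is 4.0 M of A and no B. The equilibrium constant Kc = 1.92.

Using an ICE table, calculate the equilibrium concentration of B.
[B] = 2.630 M

ICE: [A] = 4.0 − x, [B] = x.
Kc = x/(4.0 − x) = 1.92 ⇒ x = 1.92·4.0/(1 + 1.92) = 7.68/2.92 = 2.63.
[B] = x = 2.630 M.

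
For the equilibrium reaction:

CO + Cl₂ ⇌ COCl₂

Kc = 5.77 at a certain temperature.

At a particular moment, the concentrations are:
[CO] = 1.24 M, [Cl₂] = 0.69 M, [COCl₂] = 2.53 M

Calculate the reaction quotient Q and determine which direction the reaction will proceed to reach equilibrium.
Q = 2.957, Q < K, reaction proceeds forward (toward products)

Q = ([COCl₂]) / ([CO] × [Cl₂])
  = ((2.53)) / ((1.24)·(0.69)) = 2.53/0.8556 = 2.957
Since Q = 2.957 < Kc = 5.77, the reaction proceeds forward (toward products) to reach equilibrium.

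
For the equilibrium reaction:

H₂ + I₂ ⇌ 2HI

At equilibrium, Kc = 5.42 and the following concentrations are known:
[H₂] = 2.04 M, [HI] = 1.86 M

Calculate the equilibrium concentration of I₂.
[I₂] = 0.3129 M

Kc = ([HI]^2) / ([H₂] × [I₂]) = 5.42
[I₂]^1 = (product terms)/(Kc · other reactant terms) = 3.4596 / (5.42 · 2.04) = 0.31289
[I₂] = 0.3129 M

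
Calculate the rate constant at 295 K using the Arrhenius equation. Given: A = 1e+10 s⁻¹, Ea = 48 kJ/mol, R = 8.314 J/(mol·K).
3.17e+01 s⁻¹

k = A·exp(-Ea/(R·T)) = 1e+10·exp(-48000/(8.314·295)) = 1e+10·exp(-19.5708) = 1e+10·3.1659e-09 = 3.17e+01 s⁻¹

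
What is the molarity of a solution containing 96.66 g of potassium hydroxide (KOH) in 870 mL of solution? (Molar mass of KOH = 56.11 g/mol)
Moles of KOH = 96.66 g ÷ 56.11 g/mol = 1.72269 mol
Volume = 870 mL = 0.87 L
Molarity = 1.72269 mol ÷ 0.87 L = 1.98 M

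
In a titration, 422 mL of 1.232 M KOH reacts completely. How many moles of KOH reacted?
Moles = Molarity × Volume (L)
Moles = 1.232 M × 0.422 L = 0.5199 mol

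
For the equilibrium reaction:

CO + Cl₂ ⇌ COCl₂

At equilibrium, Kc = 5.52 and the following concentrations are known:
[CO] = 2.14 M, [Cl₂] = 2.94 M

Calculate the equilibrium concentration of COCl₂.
[COCl₂] = 34.7296 M

Kc = ([COCl₂]) / ([CO] × [Cl₂]) = 5.52
[COCl₂]^1 = Kc · (reactant terms)/(other product terms) = 5.52 · 6.2916 / 1 = 34.73
[COCl₂] = 34.7296 M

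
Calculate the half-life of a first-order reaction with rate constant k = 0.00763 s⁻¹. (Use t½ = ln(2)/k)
90.84 s

t½ = ln(2)/k = 0.6931/0.00763 = 90.84 s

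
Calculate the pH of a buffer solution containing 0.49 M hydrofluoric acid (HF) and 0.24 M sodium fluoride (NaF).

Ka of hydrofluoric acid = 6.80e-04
pH = 2.86

pKa = -log(6.80e-04) = 3.17. pH = pKa + log([A⁻]/[HA]) = 3.17 + log(0.24/0.49)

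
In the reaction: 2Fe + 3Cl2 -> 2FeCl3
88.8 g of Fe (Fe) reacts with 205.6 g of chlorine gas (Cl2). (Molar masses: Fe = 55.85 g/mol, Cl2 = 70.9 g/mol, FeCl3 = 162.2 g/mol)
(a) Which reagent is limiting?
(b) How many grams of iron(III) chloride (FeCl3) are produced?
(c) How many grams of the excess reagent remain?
(a) Fe, (b) 257.9 g, (c) 36.51 g

Moles of Fe = 88.8 g ÷ 55.85 g/mol = 1.58997 mol
Moles of Cl2 = 205.6 g ÷ 70.9 g/mol = 2.89986 mol
Moles ÷ coefficient: Fe: 1.58997/2 = 0.795, Cl2: 2.89986/3 = 0.9666
(a) Fe has the smaller value, so Fe is the limiting reagent.
(b) Moles of FeCl3 = 1.58997 mol Fe × (2/2) = 1.58997 mol; mass = 1.58997 mol × 162.2 g/mol = 257.9 g
(c) Cl2 consumed = 1.58997 × (3/2) = 2.38496 mol; remaining = 2.89986 − 2.38496 = 0.514899 mol; mass = 0.514899 mol × 70.9 g/mol = 36.51 g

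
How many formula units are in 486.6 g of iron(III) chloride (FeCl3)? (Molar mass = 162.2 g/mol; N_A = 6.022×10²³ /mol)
Moles = 486.6 g ÷ 162.2 g/mol = 3 mol
Formula units = 3 mol × 6.022×10²³ /mol = 1.807e+24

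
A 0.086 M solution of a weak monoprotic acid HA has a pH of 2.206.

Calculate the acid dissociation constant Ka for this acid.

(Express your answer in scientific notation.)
K_a = 4.85e-04

[H⁺] = 10^(−pH) = 10^(−2.206) = 6.223e-03 M. For HA ⇌ H⁺ + A⁻, Ka = x²/(C − x) = (6.223e-03)²/(0.086 − 6.223e-03) = 4.85e-04.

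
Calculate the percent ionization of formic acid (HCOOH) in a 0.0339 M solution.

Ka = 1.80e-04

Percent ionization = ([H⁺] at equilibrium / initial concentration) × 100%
Percent ionization = 7.03%

Let x = [H⁺]. Ka = x²/(C - x) ⇒ x² + (1.80e-04)x - (1.80e-04)(0.0339) = 0. x = 2.3819e-03. Percent = (2.3819e-03/0.0339) × 100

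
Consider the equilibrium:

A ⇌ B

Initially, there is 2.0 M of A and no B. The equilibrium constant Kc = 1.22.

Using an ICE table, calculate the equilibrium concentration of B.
[B] = 1.099 M

ICE: [A] = 2.0 − x, [B] = x.
Kc = x/(2.0 − x) = 1.22 ⇒ x = 1.22·2.0/(1 + 1.22) = 2.44/2.22 = 1.099.
[B] = x = 1.099 M.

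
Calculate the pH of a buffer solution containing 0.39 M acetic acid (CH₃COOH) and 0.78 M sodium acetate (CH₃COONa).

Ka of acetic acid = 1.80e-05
pH = 5.05

pKa = -log(1.80e-05) = 4.74. pH = pKa + log([A⁻]/[HA]) = 4.74 + log(0.78/0.39)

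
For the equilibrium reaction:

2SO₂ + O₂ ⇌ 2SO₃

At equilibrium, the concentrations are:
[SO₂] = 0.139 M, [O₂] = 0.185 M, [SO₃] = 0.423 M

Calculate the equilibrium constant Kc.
K_c = 50.0587

Kc = ([SO₃]^2) / ([SO₂]^2 × [O₂])
   = ((0.423)^2) / ((0.139)^2·(0.185))
   = 0.17893 / 0.0035744 = 50.0587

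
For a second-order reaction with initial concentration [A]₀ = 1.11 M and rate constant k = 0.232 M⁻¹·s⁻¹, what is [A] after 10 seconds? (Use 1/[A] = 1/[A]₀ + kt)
0.3105 M

1/[A] = 1/[A]₀ + k·t = 1/1.11 + (0.232)·(10) = 0.9009 + 2.3200 = 3.2209
[A] = 1/3.2209 = 0.3105 M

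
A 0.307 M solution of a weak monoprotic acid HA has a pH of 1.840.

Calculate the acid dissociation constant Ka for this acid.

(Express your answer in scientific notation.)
K_a = 7.14e-04

[H⁺] = 10^(−pH) = 10^(−1.840) = 1.445e-02 M. For HA ⇌ H⁺ + A⁻, Ka = x²/(C − x) = (1.445e-02)²/(0.307 − 1.445e-02) = 7.14e-04.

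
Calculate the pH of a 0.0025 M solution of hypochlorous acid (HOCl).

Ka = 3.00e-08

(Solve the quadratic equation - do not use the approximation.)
pH = 5.06

x² + Ka×x - Ka×C = 0. Using quadratic formula: [H⁺] = 8.6453e-06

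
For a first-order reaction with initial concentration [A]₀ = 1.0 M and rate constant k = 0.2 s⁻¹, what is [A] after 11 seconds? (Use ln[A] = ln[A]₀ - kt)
0.1108 M

ln[A] = ln[A]₀ - k·t = ln(1.0) - (0.2)·(11) = 0.0000 - 2.2000 = -2.2000
[A] = e^(-2.2000) = 0.1108 M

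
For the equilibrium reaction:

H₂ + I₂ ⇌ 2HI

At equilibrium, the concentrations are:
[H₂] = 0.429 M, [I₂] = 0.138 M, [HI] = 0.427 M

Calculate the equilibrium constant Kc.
K_c = 3.0798

Kc = ([HI]^2) / ([H₂] × [I₂])
   = ((0.427)^2) / ((0.429)·(0.138))
   = 0.18233 / 0.059202 = 3.0798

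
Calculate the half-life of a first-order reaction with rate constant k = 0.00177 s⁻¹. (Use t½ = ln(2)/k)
391.61 s

t½ = ln(2)/k = 0.6931/0.00177 = 391.61 s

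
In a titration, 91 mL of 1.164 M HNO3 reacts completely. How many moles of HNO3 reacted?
Moles = Molarity × Volume (L)
Moles = 1.164 M × 0.091 L = 0.1059 mol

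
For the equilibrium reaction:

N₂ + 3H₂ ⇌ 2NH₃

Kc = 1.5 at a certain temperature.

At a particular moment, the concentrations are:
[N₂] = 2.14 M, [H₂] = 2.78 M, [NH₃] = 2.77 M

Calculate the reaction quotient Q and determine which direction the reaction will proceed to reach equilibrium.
Q = 0.167, Q < K, reaction proceeds forward (toward products)

Q = ([NH₃]^2) / ([N₂] × [H₂]^3)
  = ((2.77)^2) / ((2.14)·(2.78)^3) = 7.6729/45.978 = 0.1669
Since Q = 0.1669 < Kc = 1.5, the reaction proceeds forward (toward products) to reach equilibrium.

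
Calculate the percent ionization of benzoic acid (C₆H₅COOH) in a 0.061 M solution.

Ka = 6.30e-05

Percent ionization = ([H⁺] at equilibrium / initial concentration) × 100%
Percent ionization = 3.16%

Let x = [H⁺]. Ka = x²/(C - x) ⇒ x² + (6.30e-05)x - (6.30e-05)(0.061) = 0. x = 1.9291e-03. Percent = (1.9291e-03/0.061) × 100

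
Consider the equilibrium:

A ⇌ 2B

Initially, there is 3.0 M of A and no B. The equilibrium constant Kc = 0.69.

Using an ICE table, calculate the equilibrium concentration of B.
[B] = 1.277 M

ICE: [A] = 3.0 − x, [B] = 2x.
Kc = (2x)²/(3.0 − x) = 0.69 ⇒ 4x² + 0.69x − 2.07 = 0.
x = (−0.69 + √(0.69² + 4·4·2.07))/(2·4) = (−0.69 + √33.596)/8 = 0.63828.
[B] = 2x = 1.277 M.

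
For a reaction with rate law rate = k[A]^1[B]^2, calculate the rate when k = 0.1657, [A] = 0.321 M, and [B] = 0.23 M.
0.002814 M/s

rate = k·[A]^1·[B]^2 = 0.1657·(0.321)^1·(0.23)^2 = 0.1657·0.321·0.0529 = 0.002814 M/s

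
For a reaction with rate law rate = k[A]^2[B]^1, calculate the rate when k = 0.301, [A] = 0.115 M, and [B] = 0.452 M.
0.001799 M/s

rate = k·[A]^2·[B]^1 = 0.301·(0.115)^2·(0.452)^1 = 0.301·0.013225·0.452 = 0.001799 M/s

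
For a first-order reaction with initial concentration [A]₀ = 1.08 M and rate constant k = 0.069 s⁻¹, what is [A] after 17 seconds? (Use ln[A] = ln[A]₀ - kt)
0.3342 M

ln[A] = ln[A]₀ - k·t = ln(1.08) - (0.069)·(17) = 0.0770 - 1.1730 = -1.0960
[A] = e^(-1.0960) = 0.3342 M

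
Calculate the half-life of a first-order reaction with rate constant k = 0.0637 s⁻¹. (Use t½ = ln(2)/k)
10.88 s

t½ = ln(2)/k = 0.6931/0.0637 = 10.88 s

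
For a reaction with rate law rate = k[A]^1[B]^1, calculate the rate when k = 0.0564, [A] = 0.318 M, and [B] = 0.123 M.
0.002206 M/s

rate = k·[A]^1·[B]^1 = 0.0564·(0.318)^1·(0.123)^1 = 0.0564·0.318·0.123 = 0.002206 M/s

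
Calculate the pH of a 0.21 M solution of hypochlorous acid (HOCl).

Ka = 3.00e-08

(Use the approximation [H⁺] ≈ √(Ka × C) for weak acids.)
pH = 4.10

[H⁺] = √(Ka × C) = √(3.00e-08 × 0.21) = 7.9373e-05. pH = -log(7.9373e-05)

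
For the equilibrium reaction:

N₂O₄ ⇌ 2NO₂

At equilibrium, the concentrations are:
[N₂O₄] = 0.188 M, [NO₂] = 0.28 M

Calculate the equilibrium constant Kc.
K_c = 0.4170

Kc = ([NO₂]^2) / ([N₂O₄])
   = ((0.28)^2) / ((0.188))
   = 0.0784 / 0.188 = 0.4170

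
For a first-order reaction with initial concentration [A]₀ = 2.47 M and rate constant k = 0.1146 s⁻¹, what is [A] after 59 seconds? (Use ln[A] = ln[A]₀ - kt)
0.0029 M

ln[A] = ln[A]₀ - k·t = ln(2.47) - (0.1146)·(59) = 0.9042 - 6.7614 = -5.8572
[A] = e^(-5.8572) = 0.0029 M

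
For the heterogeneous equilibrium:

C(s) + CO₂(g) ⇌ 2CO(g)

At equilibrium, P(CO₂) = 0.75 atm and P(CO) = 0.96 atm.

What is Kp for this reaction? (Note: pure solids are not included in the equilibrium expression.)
K_p = 1.229

Solid C is excluded.
Kp = P(CO)²/P(CO₂) = (0.96)²/0.75 = 0.9216/0.75 = 1.229.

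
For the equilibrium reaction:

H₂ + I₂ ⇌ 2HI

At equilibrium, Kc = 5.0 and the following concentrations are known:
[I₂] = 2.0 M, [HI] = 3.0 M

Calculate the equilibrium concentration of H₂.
[H₂] = 0.9000 M

Kc = ([HI]^2) / ([H₂] × [I₂]) = 5.0
[H₂]^1 = (product terms)/(Kc · other reactant terms) = 9 / (5.0 · 2) = 0.9
[H₂] = 0.9000 M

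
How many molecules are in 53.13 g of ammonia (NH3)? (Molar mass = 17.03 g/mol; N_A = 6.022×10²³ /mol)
Moles = 53.13 g ÷ 17.03 g/mol = 3.11979 mol
Molecules = 3.11979 mol × 6.022×10²³ /mol = 1.879e+24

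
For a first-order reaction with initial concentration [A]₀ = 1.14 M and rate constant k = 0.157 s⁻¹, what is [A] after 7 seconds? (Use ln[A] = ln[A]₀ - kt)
0.3799 M

ln[A] = ln[A]₀ - k·t = ln(1.14) - (0.157)·(7) = 0.1310 - 1.0990 = -0.9680
[A] = e^(-0.9680) = 0.3799 M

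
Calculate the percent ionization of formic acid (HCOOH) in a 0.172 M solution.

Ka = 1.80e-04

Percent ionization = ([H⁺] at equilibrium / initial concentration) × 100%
Percent ionization = 3.18%

Let x = [H⁺]. Ka = x²/(C - x) ⇒ x² + (1.80e-04)x - (1.80e-04)(0.172) = 0. x = 5.4749e-03. Percent = (5.4749e-03/0.172) × 100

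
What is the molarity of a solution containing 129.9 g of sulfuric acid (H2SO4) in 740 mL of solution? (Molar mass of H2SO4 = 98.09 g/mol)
Moles of H2SO4 = 129.9 g ÷ 98.09 g/mol = 1.32429 mol
Volume = 740 mL = 0.74 L
Molarity = 1.32429 mol ÷ 0.74 L = 1.79 M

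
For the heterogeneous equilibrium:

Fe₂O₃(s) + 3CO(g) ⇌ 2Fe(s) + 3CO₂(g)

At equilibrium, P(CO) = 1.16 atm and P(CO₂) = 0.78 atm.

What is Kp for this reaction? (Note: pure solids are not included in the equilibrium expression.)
K_p = 0.304

Solids (Fe₂O₃, Fe) are excluded.
Kp = P(CO₂)³/P(CO)³ = (0.78)³/(1.16)³ = 0.4746/1.561 = 0.304.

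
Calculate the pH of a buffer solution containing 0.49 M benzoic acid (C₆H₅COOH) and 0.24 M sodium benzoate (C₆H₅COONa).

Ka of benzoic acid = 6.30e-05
pH = 3.89

pKa = -log(6.30e-05) = 4.20. pH = pKa + log([A⁻]/[HA]) = 4.20 + log(0.24/0.49)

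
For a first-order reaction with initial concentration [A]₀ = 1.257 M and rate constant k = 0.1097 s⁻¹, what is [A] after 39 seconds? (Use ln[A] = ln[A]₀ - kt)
0.0174 M

ln[A] = ln[A]₀ - k·t = ln(1.257) - (0.1097)·(39) = 0.2287 - 4.2783 = -4.0496
[A] = e^(-4.0496) = 0.0174 M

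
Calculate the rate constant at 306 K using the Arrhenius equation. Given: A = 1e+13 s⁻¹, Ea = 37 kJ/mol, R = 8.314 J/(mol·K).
4.83e+06 s⁻¹

k = A·exp(-Ea/(R·T)) = 1e+13·exp(-37000/(8.314·306)) = 1e+13·exp(-14.5435) = 1e+13·4.8286e-07 = 4.83e+06 s⁻¹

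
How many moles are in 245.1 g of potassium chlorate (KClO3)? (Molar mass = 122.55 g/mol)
Moles = 245.1 g ÷ 122.55 g/mol = 2 mol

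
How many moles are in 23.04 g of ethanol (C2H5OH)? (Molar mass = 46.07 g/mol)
Moles = 23.04 g ÷ 46.07 g/mol = 0.5001 mol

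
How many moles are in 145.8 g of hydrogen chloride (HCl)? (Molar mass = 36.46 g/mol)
Moles = 145.8 g ÷ 36.46 g/mol = 3.999 mol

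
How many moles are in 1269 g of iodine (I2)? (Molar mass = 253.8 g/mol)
Moles = 1269 g ÷ 253.8 g/mol = 5 mol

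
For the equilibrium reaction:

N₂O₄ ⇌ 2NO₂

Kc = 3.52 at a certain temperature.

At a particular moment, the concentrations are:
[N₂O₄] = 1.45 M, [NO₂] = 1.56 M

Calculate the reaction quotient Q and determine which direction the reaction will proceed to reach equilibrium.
Q = 1.678, Q < K, reaction proceeds forward (toward products)

Q = ([NO₂]^2) / ([N₂O₄])
  = ((1.56)^2) / ((1.45)) = 2.4336/1.45 = 1.678
Since Q = 1.678 < Kc = 3.52, the reaction proceeds forward (toward products) to reach equilibrium.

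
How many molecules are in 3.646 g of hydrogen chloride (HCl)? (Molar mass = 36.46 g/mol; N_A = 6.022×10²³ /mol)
Moles = 3.646 g ÷ 36.46 g/mol = 0.1 mol
Molecules = 0.1 mol × 6.022×10²³ /mol = 6.022e+22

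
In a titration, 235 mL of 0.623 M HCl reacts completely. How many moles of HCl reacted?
Moles = Molarity × Volume (L)
Moles = 0.623 M × 0.235 L = 0.1464 mol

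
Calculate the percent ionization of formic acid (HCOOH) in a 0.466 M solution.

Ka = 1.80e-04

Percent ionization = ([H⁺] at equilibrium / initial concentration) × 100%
Percent ionization = 1.95%

Let x = [H⁺]. Ka = x²/(C - x) ⇒ x² + (1.80e-04)x - (1.80e-04)(0.466) = 0. x = 9.0690e-03. Percent = (9.0690e-03/0.466) × 100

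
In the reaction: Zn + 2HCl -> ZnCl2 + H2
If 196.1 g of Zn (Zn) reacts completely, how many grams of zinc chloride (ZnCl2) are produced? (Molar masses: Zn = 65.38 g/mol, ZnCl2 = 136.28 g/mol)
Moles of Zn = 196.1 g ÷ 65.38 g/mol = 2.99939 mol
Mole ratio: 1 mol ZnCl2 / 1 mol Zn
Moles of ZnCl2 = 2.99939 × (1/1) = 2.99939 mol
Mass of ZnCl2 = 2.99939 mol × 136.28 g/mol = 408.8 g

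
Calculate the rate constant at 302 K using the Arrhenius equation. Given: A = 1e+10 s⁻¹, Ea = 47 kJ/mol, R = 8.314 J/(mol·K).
7.42e+01 s⁻¹

k = A·exp(-Ea/(R·T)) = 1e+10·exp(-47000/(8.314·302)) = 1e+10·exp(-18.7189) = 1e+10·7.4212e-09 = 7.42e+01 s⁻¹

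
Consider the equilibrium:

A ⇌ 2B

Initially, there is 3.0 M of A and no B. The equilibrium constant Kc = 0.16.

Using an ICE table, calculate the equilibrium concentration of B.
[B] = 0.654 M

ICE: [A] = 3.0 − x, [B] = 2x.
Kc = (2x)²/(3.0 − x) = 0.16 ⇒ 4x² + 0.16x − 0.48 = 0.
x = (−0.16 + √(0.16² + 4·4·0.48))/(2·4) = (−0.16 + √7.7056)/8 = 0.32699.
[B] = 2x = 0.654 M.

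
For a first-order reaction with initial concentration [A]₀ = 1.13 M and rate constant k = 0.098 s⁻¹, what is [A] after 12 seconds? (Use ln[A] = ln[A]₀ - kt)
0.3486 M

ln[A] = ln[A]₀ - k·t = ln(1.13) - (0.098)·(12) = 0.1222 - 1.1760 = -1.0538
[A] = e^(-1.0538) = 0.3486 M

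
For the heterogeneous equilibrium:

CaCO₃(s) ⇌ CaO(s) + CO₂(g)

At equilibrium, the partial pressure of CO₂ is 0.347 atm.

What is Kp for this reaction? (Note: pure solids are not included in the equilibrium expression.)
K_p = 0.347

Solids (CaCO₃, CaO) have activity 1 and are excluded.
Kp = P(CO₂) = 0.347.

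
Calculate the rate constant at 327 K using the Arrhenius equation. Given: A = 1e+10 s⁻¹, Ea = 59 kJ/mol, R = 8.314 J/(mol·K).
3.76e+00 s⁻¹

k = A·exp(-Ea/(R·T)) = 1e+10·exp(-59000/(8.314·327)) = 1e+10·exp(-21.7017) = 1e+10·3.7589e-10 = 3.76e+00 s⁻¹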